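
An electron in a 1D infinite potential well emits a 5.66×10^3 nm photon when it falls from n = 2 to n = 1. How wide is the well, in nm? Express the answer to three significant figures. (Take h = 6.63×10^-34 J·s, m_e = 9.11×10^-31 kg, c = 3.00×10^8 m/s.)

L = 2.27 nm

The photon carries ΔE = hc/λ = 6.63×10^-34·3.00×10^8/5.66×10^-6 m = 3.514×10^-20 J.
Since ΔE = (2² − 1²)E_1, E_1 = 1.171×10^-20 J, and L = h/√(8m_eE_1) = 2.27×10^-9 m = 2.27 nm.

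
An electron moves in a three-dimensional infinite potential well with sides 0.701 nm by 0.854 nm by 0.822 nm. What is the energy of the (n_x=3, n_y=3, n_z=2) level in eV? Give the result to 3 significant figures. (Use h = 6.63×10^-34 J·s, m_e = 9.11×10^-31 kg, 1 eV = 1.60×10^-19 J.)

For a 3D rectangular well E = (h²/8m_e)·Σ n_i²/L_i² = (6.63×10^-34)²/(8·9.11×10^-31) · [3²/(0.701 nm)² + 3²/(0.854 nm)² + 2²/(0.822 nm)²].
Evaluating gives E = 2.206×10^-18 J = 13.8 eV.

E = 13.8 eV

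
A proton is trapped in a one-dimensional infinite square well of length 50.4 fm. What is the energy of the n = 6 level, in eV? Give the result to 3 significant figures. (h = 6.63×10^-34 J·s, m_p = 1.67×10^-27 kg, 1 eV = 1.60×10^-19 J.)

For an infinite well E_n = n²h²/(8m_pL²), so E_1 = h²/(8m_pL²) = (6.63×10^-34)²/(8·1.67×10^-27·(5.04×10^-14 m)²) = 1.295×10^-14 J.
Then E_6 = 6²·E_1 = 36·1.295×10^-14 J = 4.662×10^-13 J.
Converting, E_6 = 4.662×10^-13 J / (1.60×10^-19 J/eV) = 2.91×10^6 eV.

E_6 = 2.91×10^6 eV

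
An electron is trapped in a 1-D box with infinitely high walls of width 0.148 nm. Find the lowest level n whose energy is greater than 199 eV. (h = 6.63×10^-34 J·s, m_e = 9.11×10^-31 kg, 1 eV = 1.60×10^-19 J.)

n = 4

E_1 = h²/(8m_eL²) = 2.754×10^-18 J = 17.21 eV.
Need n² > 199/17.21 = 11.56, i.e. n > 3.400.
The smallest integer satisfying this is n = 4.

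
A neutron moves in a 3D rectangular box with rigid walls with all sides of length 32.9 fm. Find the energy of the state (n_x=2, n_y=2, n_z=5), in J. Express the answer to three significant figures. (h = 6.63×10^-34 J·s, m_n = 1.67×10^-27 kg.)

For a 3D rectangular well E = (h²/8m_n)·Σ n_i²/L_i² = (6.63×10^-34)²/(8·1.67×10^-27) · [2²/(32.9 fm)² + 2²/(32.9 fm)² + 5²/(32.9 fm)²].
Evaluating gives E = 1.00×10^-12 J.

E = 1.00×10^-12 J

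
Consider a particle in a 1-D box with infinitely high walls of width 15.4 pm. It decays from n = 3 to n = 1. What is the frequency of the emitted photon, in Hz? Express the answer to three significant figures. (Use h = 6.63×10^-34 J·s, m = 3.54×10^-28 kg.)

E_1 = h²/(8mL²) = 6.545×10^-19 J and ΔE = (3² − 1²)E_1 = 5.236×10^-18 J.
f = ΔE/h = 5.236×10^-18/6.63×10^-34 = 7.90×10^15 Hz.

f = 7.90×10^15 Hz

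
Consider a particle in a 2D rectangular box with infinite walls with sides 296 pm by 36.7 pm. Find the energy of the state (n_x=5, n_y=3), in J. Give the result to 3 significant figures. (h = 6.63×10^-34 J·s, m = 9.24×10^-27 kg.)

For a 2D rectangular well E = (h²/8m)·Σ n_i²/L_i² = (6.63×10^-34)²/(8·9.24×10^-27) · [5²/(296 pm)² + 3²/(36.7 pm)²].
Evaluating gives E = 4.14×10^-20 J.

E = 4.14×10^-20 J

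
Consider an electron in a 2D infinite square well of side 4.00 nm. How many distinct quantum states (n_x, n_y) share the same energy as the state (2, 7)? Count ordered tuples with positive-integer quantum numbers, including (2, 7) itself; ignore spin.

The level has n_x² + n_y² = 53. The ordered positive-integer solutions are (2, 7), (7, 2).
That gives 2 states.

degeneracy = 2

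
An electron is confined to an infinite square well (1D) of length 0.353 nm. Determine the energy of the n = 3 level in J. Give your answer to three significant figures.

E_3 = 4.35×10^-18 J

For an infinite well E_n = n²h²/(8m_eL²), so E_1 = h²/(8m_eL²) = (6.626×10^-34)²/(8·9.109×10^-31·(3.53×10^-10 m)²) = 4.835×10^-19 J.
Then E_3 = 3²·E_1 = 9·4.835×10^-19 J = 4.35×10^-18 J.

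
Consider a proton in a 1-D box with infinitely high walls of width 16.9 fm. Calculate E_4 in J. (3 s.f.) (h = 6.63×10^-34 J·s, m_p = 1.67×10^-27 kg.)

E_4 = 1.84×10^-12 J

For an infinite well E_n = n²h²/(8m_pL²), so E_1 = h²/(8m_pL²) = (6.63×10^-34)²/(8·1.67×10^-27·(1.69×10^-14 m)²) = 1.152×10^-13 J.
Then E_4 = 4²·E_1 = 16·1.152×10^-13 J = 1.84×10^-12 J.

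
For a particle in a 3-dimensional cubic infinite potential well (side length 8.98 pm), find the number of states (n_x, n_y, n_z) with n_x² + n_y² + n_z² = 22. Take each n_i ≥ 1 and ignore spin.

degeneracy = 3

The level has n_x² + n_y² + n_z² = 22. The ordered positive-integer solutions are (2, 3, 3), (3, 2, 3), (3, 3, 2).
That gives 3 states.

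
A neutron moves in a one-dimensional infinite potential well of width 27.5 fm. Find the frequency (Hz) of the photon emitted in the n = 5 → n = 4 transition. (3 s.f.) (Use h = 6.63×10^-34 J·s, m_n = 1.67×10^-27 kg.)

f = 5.91×10^20 Hz

E_1 = h²/(8m_nL²) = 4.351×10^-14 J and ΔE = (5² − 4²)E_1 = 3.916×10^-13 J.
f = ΔE/h = 3.916×10^-13/6.63×10^-34 = 5.91×10^20 Hz.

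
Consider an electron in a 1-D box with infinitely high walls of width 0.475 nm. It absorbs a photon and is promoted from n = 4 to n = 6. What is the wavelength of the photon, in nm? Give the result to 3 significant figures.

λ = 37.2 nm

E_1 = h²/(8m_eL²) = 2.670×10^-19 J, so ΔE = (6² − 4²)E_1 = 5.340×10^-18 J.
λ = hc/ΔE = (6.626×10^-34·2.998×10^8)/5.340×10^-18 = 3.72×10^-8 m = 37.2 nm.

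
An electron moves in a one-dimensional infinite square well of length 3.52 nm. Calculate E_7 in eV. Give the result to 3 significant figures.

E_7 = 1.49 eV

For an infinite well E_n = n²h²/(8m_eL²), so E_1 = h²/(8m_eL²) = (6.626×10^-34)²/(8·9.109×10^-31·(3.52×10^-9 m)²) = 4.862×10^-21 J.
Then E_7 = 7²·E_1 = 49·4.862×10^-21 J = 2.382×10^-19 J.
Converting, E_7 = 2.382×10^-19 J / (1.602×10^-19 J/eV) = 1.49 eV.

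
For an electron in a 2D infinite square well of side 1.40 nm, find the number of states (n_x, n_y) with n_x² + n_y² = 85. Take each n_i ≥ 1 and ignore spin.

The level has n_x² + n_y² = 85. The ordered positive-integer solutions are (2, 9), (6, 7), (7, 6), (9, 2).
That gives 4 states.

degeneracy = 4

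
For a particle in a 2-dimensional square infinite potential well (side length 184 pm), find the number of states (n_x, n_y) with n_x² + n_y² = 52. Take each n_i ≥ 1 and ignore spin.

degeneracy = 2

The level has n_x² + n_y² = 52. The ordered positive-integer solutions are (4, 6), (6, 4).
That gives 2 states.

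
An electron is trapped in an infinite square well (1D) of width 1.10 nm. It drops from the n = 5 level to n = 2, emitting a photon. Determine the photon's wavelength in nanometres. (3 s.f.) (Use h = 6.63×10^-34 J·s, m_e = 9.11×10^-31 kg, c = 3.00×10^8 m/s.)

λ = 190 nm

E_1 = h²/(8m_eL²) = 4.985×10^-20 J, so ΔE = (5² − 2²)E_1 = 1.047×10^-18 J.
λ = hc/ΔE = (6.63×10^-34·3.00×10^8)/1.047×10^-18 = 1.90×10^-7 m = 190 nm.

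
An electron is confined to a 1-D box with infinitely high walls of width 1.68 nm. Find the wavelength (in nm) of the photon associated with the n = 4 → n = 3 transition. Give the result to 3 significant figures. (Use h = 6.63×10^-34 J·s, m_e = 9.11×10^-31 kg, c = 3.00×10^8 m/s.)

E_1 = h²/(8m_eL²) = 2.137×10^-20 J, so ΔE = (4² − 3²)E_1 = 1.496×10^-19 J.
λ = hc/ΔE = (6.63×10^-34·3.00×10^8)/1.496×10^-19 = 1.33×10^-6 m = 1.33×10^3 nm.

λ = 1.33×10^3 nm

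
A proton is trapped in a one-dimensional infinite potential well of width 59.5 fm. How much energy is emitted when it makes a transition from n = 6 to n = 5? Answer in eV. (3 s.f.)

|ΔE| = 6.36×10^5 eV

E_1 = h²/(8m_pL²) = 9.266×10^-15 J.
|ΔE| = |6² − 5²|·E_1 = 11·9.266×10^-15 J = 1.019×10^-13 J = 6.36×10^5 eV.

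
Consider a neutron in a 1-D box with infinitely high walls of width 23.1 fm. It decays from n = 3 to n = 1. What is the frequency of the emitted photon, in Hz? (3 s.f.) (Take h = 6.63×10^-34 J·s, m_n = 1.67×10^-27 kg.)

E_1 = h²/(8m_nL²) = 6.166×10^-14 J and ΔE = (3² − 1²)E_1 = 4.933×10^-13 J.
f = ΔE/h = 4.933×10^-13/6.63×10^-34 = 7.44×10^20 Hz.

f = 7.44×10^20 Hz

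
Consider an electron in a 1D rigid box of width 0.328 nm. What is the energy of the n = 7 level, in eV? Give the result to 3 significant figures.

E_7 = 171 eV

For an infinite well E_n = n²h²/(8m_eL²), so E_1 = h²/(8m_eL²) = (6.626×10^-34)²/(8·9.109×10^-31·(3.28×10^-10 m)²) = 5.600×10^-19 J.
Then E_7 = 7²·E_1 = 49·5.600×10^-19 J = 2.744×10^-17 J.
Converting, E_7 = 2.744×10^-17 J / (1.602×10^-19 J/eV) = 171 eV.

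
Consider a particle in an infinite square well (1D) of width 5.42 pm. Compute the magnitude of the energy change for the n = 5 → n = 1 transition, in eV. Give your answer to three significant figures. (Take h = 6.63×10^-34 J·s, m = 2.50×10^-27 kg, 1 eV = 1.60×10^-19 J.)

|ΔE| = 112 eV

E_1 = h²/(8mL²) = 7.482×10^-19 J.
|ΔE| = |5² − 1²|·E_1 = 24·7.482×10^-19 J = 1.796×10^-17 J = 112 eV.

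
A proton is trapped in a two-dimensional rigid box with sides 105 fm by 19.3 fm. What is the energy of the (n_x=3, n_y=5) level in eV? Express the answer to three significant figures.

For a 2D rectangular well E = (h²/8m_p)·Σ n_i²/L_i² = (6.626×10^-34)²/(8·1.673×10^-27) · [3²/(105 fm)² + 5²/(19.3 fm)²].
Evaluating gives E = 2.228×10^-12 J = 1.39×10^7 eV.

E = 1.39×10^7 eV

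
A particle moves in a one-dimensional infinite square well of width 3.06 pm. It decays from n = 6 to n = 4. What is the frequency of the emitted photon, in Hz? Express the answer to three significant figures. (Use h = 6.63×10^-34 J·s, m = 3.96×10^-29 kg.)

E_1 = h²/(8mL²) = 1.482×10^-16 J and ΔE = (6² − 4²)E_1 = 2.964×10^-15 J.
f = ΔE/h = 2.964×10^-15/6.63×10^-34 = 4.47×10^18 Hz.

f = 4.47×10^18 Hz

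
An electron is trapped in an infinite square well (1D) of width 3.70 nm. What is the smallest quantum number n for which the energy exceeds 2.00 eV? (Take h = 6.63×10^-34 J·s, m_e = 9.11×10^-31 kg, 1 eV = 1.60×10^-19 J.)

n = 9

E_1 = h²/(8m_eL²) = 4.406×10^-21 J = 0.02754 eV.
Need n² > 2.00/0.02754 = 72.62, i.e. n > 8.522.
The smallest integer satisfying this is n = 9.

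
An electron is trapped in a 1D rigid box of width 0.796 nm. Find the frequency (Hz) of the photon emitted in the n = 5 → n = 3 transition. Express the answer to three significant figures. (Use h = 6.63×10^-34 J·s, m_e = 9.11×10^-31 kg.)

f = 2.30×10^15 Hz

E_1 = h²/(8m_eL²) = 9.519×10^-20 J and ΔE = (5² − 3²)E_1 = 1.523×10^-18 J.
f = ΔE/h = 1.523×10^-18/6.63×10^-34 = 2.30×10^15 Hz.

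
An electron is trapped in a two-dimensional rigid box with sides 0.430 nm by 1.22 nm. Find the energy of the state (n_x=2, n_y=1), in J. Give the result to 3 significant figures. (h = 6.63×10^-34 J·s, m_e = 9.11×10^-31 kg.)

For a 2D rectangular well E = (h²/8m_e)·Σ n_i²/L_i² = (6.63×10^-34)²/(8·9.11×10^-31) · [2²/(0.430 nm)² + 1²/(1.22 nm)²].
Evaluating gives E = 1.35×10^-18 J.

E = 1.35×10^-18 J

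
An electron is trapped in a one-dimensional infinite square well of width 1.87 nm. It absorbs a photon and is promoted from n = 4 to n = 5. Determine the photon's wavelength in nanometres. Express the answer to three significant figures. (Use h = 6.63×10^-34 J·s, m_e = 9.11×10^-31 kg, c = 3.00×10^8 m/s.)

E_1 = h²/(8m_eL²) = 1.725×10^-20 J, so ΔE = (5² − 4²)E_1 = 1.553×10^-19 J.
λ = hc/ΔE = (6.63×10^-34·3.00×10^8)/1.553×10^-19 = 1.28×10^-6 m = 1.28×10^3 nm.

λ = 1.28×10^3 nm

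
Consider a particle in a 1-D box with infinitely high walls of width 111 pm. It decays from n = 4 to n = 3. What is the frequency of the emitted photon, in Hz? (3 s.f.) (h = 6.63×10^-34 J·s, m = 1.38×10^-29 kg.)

E_1 = h²/(8mL²) = 3.232×10^-19 J and ΔE = (4² − 3²)E_1 = 2.262×10^-18 J.
f = ΔE/h = 2.262×10^-18/6.63×10^-34 = 3.41×10^15 Hz.

f = 3.41×10^15 Hz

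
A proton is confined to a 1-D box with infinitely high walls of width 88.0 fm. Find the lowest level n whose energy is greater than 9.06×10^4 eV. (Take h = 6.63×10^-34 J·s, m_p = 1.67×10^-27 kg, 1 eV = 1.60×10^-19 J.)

E_1 = h²/(8m_pL²) = 4.249×10^-15 J = 2.656×10^4 eV.
Need n² > 9.06×10^4/2.656×10^4 = 3.411, i.e. n > 1.847.
The smallest integer satisfying this is n = 2.

n = 2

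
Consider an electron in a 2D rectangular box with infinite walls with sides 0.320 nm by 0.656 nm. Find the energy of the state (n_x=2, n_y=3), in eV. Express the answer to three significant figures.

E = 22.6 eV

For a 2D rectangular well E = (h²/8m_e)·Σ n_i²/L_i² = (6.626×10^-34)²/(8·9.109×10^-31) · [2²/(0.320 nm)² + 3²/(0.656 nm)²].
Evaluating gives E = 3.613×10^-18 J = 22.6 eV.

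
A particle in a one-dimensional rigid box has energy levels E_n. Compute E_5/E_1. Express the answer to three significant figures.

25.0

E_n ∝ n², so E_5/E_1 = 5²/1² = 25/1 = 25.0.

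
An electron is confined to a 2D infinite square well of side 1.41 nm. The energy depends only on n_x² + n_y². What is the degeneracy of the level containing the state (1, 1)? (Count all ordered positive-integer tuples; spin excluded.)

The level has n_x² + n_y² = 2. The ordered positive-integer solutions are (1, 1).
That gives 1 state.

degeneracy = 1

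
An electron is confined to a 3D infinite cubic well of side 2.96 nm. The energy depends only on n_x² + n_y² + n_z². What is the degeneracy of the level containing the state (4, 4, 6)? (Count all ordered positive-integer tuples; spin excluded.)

The level has n_x² + n_y² + n_z² = 68. The ordered positive-integer solutions are (4, 4, 6), (4, 6, 4), (6, 4, 4).
That gives 3 states.

degeneracy = 3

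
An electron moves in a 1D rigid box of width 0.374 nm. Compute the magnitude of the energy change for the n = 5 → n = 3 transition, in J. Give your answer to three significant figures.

E_1 = h²/(8m_eL²) = 4.307×10^-19 J.
|ΔE| = |5² − 3²|·E_1 = 16·4.307×10^-19 J = 6.89×10^-18 J.

|ΔE| = 6.89×10^-18 J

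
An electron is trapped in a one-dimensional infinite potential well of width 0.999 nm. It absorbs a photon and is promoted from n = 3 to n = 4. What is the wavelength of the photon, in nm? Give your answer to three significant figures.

λ = 470 nm

E_1 = h²/(8m_eL²) = 6.037×10^-20 J, so ΔE = (4² − 3²)E_1 = 4.226×10^-19 J.
λ = hc/ΔE = (6.626×10^-34·2.998×10^8)/4.226×10^-19 = 4.70×10^-7 m = 470 nm.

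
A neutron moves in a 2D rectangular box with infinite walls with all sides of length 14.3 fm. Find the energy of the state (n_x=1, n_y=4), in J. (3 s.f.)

E = 2.72×10^-12 J

For a 2D rectangular well E = (h²/8m_n)·Σ n_i²/L_i² = (6.626×10^-34)²/(8·1.675×10^-27) · [1²/(14.3 fm)² + 4²/(14.3 fm)²].
Evaluating gives E = 2.72×10^-12 J.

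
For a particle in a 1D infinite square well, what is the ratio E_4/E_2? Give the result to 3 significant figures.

E_n ∝ n², so E_4/E_2 = 4²/2² = 16/4 = 4.00.

4.00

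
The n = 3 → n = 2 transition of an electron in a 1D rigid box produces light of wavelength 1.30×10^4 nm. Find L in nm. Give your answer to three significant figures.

L = 4.44 nm

The photon carries ΔE = hc/λ = 6.626×10^-34·2.998×10^8/1.30×10^-5 m = 1.528×10^-20 J.
Since ΔE = (3² − 2²)E_1, E_1 = 3.056×10^-21 J, and L = h/√(8m_eE_1) = 4.44×10^-9 m = 4.44 nm.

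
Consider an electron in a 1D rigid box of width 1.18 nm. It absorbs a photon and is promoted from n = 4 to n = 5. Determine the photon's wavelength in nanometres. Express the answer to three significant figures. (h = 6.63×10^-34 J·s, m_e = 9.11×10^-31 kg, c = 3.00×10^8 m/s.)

λ = 510 nm

E_1 = h²/(8m_eL²) = 4.332×10^-20 J, so ΔE = (5² − 4²)E_1 = 3.899×10^-19 J.
λ = hc/ΔE = (6.63×10^-34·3.00×10^8)/3.899×10^-19 = 5.10×10^-7 m = 510 nm.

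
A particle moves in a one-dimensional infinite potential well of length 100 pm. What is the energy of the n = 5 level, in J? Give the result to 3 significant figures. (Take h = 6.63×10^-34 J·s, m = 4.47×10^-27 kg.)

E_5 = 3.07×10^-20 J

For an infinite well E_n = n²h²/(8mL²), so E_1 = h²/(8mL²) = (6.63×10^-34)²/(8·4.47×10^-27·(1.00×10^-10 m)²) = 1.229×10^-21 J.
Then E_5 = 5²·E_1 = 25·1.229×10^-21 J = 3.07×10^-20 J.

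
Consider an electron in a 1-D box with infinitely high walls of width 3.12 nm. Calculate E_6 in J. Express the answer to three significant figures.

E_6 = 2.23×10^-19 J

For an infinite well E_n = n²h²/(8m_eL²), so E_1 = h²/(8m_eL²) = (6.626×10^-34)²/(8·9.109×10^-31·(3.12×10^-9 m)²) = 6.189×10^-21 J.
Then E_6 = 6²·E_1 = 36·6.189×10^-21 J = 2.23×10^-19 J.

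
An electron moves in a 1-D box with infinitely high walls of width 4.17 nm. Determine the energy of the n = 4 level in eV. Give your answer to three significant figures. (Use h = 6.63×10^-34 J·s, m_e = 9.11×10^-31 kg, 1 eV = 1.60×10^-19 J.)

For an infinite well E_n = n²h²/(8m_eL²), so E_1 = h²/(8m_eL²) = (6.63×10^-34)²/(8·9.11×10^-31·(4.17×10^-9 m)²) = 3.469×10^-21 J.
Then E_4 = 4²·E_1 = 16·3.469×10^-21 J = 5.550×10^-20 J.
Converting, E_4 = 5.550×10^-20 J / (1.60×10^-19 J/eV) = 0.347 eV.

E_4 = 0.347 eV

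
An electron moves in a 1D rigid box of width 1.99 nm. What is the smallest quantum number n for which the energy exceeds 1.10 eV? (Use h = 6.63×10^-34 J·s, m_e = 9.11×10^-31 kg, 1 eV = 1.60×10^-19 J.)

n = 4

E_1 = h²/(8m_eL²) = 1.523×10^-20 J = 0.09519 eV.
Need n² > 1.10/0.09519 = 11.56, i.e. n > 3.400.
The smallest integer satisfying this is n = 4.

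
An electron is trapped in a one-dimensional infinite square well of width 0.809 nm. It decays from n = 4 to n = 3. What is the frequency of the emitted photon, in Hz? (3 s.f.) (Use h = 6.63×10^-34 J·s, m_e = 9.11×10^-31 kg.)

f = 9.73×10^14 Hz

E_1 = h²/(8m_eL²) = 9.216×10^-20 J and ΔE = (4² − 3²)E_1 = 6.451×10^-19 J.
f = ΔE/h = 6.451×10^-19/6.63×10^-34 = 9.73×10^14 Hz.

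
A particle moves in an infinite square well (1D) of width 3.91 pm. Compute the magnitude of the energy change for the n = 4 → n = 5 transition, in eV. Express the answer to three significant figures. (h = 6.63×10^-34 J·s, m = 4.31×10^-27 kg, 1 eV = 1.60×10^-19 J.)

|ΔE| = 46.9 eV

E_1 = h²/(8mL²) = 8.339×10^-19 J.
|ΔE| = |4² − 5²|·E_1 = 9·8.339×10^-19 J = 7.505×10^-18 J = 46.9 eV.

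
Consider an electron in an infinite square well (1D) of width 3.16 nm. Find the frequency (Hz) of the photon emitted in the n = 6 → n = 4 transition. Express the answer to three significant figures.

E_1 = h²/(8m_eL²) = 6.033×10^-21 J and ΔE = (6² − 4²)E_1 = 1.207×10^-19 J.
f = ΔE/h = 1.207×10^-19/6.626×10^-34 = 1.82×10^14 Hz.

f = 1.82×10^14 Hz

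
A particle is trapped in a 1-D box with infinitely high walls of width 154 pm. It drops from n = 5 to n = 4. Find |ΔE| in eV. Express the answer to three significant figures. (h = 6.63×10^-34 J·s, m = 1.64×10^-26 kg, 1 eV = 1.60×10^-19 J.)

E_1 = h²/(8mL²) = 1.413×10^-22 J.
|ΔE| = |5² − 4²|·E_1 = 9·1.413×10^-22 J = 1.272×10^-21 J = 0.00795 eV.

|ΔE| = 0.00795 eV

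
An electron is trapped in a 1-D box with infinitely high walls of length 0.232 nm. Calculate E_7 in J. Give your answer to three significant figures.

E_7 = 5.48×10^-17 J

For an infinite well E_n = n²h²/(8m_eL²), so E_1 = h²/(8m_eL²) = (6.626×10^-34)²/(8·9.109×10^-31·(2.32×10^-10 m)²) = 1.119×10^-18 J.
Then E_7 = 7²·E_1 = 49·1.119×10^-18 J = 5.48×10^-17 J.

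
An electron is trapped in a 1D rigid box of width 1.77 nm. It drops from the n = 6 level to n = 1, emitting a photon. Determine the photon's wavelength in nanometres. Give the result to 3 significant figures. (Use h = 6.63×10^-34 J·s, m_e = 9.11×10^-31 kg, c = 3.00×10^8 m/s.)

λ = 295 nm

E_1 = h²/(8m_eL²) = 1.925×10^-20 J, so ΔE = (6² − 1²)E_1 = 6.738×10^-19 J.
λ = hc/ΔE = (6.63×10^-34·3.00×10^8)/6.738×10^-19 = 2.95×10^-7 m = 295 nm.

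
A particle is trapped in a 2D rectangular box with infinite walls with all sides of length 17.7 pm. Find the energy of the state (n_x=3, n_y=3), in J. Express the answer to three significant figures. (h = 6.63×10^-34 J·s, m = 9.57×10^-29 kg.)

E = 3.30×10^-17 J

For a 2D rectangular well E = (h²/8m)·Σ n_i²/L_i² = (6.63×10^-34)²/(8·9.57×10^-29) · [3²/(17.7 pm)² + 3²/(17.7 pm)²].
Evaluating gives E = 3.30×10^-17 J.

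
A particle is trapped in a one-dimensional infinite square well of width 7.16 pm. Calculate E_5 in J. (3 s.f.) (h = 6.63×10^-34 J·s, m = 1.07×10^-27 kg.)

E_5 = 2.50×10^-17 J

For an infinite well E_n = n²h²/(8mL²), so E_1 = h²/(8mL²) = (6.63×10^-34)²/(8·1.07×10^-27·(7.16×10^-12 m)²) = 1.002×10^-18 J.
Then E_5 = 5²·E_1 = 25·1.002×10^-18 J = 2.50×10^-17 J.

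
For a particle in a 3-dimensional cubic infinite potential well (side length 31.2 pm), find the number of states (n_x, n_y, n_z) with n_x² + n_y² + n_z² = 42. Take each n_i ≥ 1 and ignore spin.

The level has n_x² + n_y² + n_z² = 42. The ordered positive-integer solutions are (1, 4, 5), (1, 5, 4), (4, 1, 5), (4, 5, 1), (5, 1, 4), (5, 4, 1).
That gives 6 states.

degeneracy = 6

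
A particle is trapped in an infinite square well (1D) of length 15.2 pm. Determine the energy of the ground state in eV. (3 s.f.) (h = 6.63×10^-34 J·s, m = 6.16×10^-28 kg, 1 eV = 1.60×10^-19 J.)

E_1 = 2.41 eV

For an infinite well E_n = n²h²/(8mL²), so E_1 = h²/(8mL²) = (6.63×10^-34)²/(8·6.16×10^-28·(1.52×10^-11 m)²) = 3.861×10^-19 J.
Converting, E_1 = 3.861×10^-19 J / (1.60×10^-19 J/eV) = 2.41 eV.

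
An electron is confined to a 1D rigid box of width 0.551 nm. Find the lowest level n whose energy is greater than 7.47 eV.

E_1 = h²/(8m_eL²) = 1.984×10^-19 J = 1.238 eV.
Need n² > 7.47/1.238 = 6.034, i.e. n > 2.456.
The smallest integer satisfying this is n = 3.

n = 3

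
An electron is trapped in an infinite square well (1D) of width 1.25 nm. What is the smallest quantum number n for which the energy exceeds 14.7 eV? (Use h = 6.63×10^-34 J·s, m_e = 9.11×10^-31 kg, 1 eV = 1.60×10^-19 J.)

E_1 = h²/(8m_eL²) = 3.860×10^-20 J = 0.2413 eV.
Need n² > 14.7/0.2413 = 60.92, i.e. n > 7.805.
The smallest integer satisfying this is n = 8.

n = 8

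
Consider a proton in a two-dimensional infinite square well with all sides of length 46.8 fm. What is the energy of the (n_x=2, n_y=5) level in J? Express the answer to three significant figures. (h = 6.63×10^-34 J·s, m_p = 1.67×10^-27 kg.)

E = 4.36×10^-13 J

For a 2D rectangular well E = (h²/8m_p)·Σ n_i²/L_i² = (6.63×10^-34)²/(8·1.67×10^-27) · [2²/(46.8 fm)² + 5²/(46.8 fm)²].
Evaluating gives E = 4.36×10^-13 J.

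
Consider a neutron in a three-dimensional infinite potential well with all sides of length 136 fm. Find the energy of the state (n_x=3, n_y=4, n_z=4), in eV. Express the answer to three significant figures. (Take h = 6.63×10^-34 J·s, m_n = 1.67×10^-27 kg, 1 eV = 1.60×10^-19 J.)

E = 4.56×10^5 eV

For a 3D rectangular well E = (h²/8m_n)·Σ n_i²/L_i² = (6.63×10^-34)²/(8·1.67×10^-27) · [3²/(136 fm)² + 4²/(136 fm)² + 4²/(136 fm)²].
Evaluating gives E = 7.293×10^-14 J = 4.56×10^5 eV.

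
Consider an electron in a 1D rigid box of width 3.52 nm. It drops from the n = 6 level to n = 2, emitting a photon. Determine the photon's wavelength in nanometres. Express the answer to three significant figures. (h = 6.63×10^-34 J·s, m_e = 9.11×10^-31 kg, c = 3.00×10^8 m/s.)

λ = 1.28×10^3 nm

E_1 = h²/(8m_eL²) = 4.868×10^-21 J, so ΔE = (6² − 2²)E_1 = 1.558×10^-19 J.
λ = hc/ΔE = (6.63×10^-34·3.00×10^8)/1.558×10^-19 = 1.28×10^-6 m = 1.28×10^3 nm.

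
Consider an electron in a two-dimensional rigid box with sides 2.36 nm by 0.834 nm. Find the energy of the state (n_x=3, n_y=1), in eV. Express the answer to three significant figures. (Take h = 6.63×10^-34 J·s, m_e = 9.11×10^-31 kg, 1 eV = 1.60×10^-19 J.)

For a 2D rectangular well E = (h²/8m_e)·Σ n_i²/L_i² = (6.63×10^-34)²/(8·9.11×10^-31) · [3²/(2.36 nm)² + 1²/(0.834 nm)²].
Evaluating gives E = 1.842×10^-19 J = 1.15 eV.

E = 1.15 eV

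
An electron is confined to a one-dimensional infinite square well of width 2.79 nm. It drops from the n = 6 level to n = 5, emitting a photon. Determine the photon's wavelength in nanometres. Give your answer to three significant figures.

E_1 = h²/(8m_eL²) = 7.740×10^-21 J, so ΔE = (6² − 5²)E_1 = 8.514×10^-20 J.
λ = hc/ΔE = (6.626×10^-34·2.998×10^8)/8.514×10^-20 = 2.33×10^-6 m = 2.33×10^3 nm.

λ = 2.33×10^3 nm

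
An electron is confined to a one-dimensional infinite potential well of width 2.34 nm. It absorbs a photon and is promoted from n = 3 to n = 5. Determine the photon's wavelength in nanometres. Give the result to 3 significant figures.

λ = 1.13×10^3 nm

E_1 = h²/(8m_eL²) = 1.100×10^-20 J, so ΔE = (5² − 3²)E_1 = 1.760×10^-19 J.
λ = hc/ΔE = (6.626×10^-34·2.998×10^8)/1.760×10^-19 = 1.13×10^-6 m = 1.13×10^3 nm.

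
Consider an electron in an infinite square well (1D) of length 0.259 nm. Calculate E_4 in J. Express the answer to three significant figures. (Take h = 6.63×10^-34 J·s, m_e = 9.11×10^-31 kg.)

E_4 = 1.44×10^-17 J

For an infinite well E_n = n²h²/(8m_eL²), so E_1 = h²/(8m_eL²) = (6.63×10^-34)²/(8·9.11×10^-31·(2.59×10^-10 m)²) = 8.991×10^-19 J.
Then E_4 = 4²·E_1 = 16·8.991×10^-19 J = 1.44×10^-17 J.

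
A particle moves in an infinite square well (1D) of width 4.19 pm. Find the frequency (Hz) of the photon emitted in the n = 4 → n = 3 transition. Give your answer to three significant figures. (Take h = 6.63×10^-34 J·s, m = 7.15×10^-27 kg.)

E_1 = h²/(8mL²) = 4.377×10^-19 J and ΔE = (4² − 3²)E_1 = 3.064×10^-18 J.
f = ΔE/h = 3.064×10^-18/6.63×10^-34 = 4.62×10^15 Hz.

f = 4.62×10^15 Hz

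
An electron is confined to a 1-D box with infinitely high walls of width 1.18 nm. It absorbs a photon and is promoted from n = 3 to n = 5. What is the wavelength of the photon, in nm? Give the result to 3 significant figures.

E_1 = h²/(8m_eL²) = 4.327×10^-20 J, so ΔE = (5² − 3²)E_1 = 6.923×10^-19 J.
λ = hc/ΔE = (6.626×10^-34·2.998×10^8)/6.923×10^-19 = 2.87×10^-7 m = 287 nm.

λ = 287 nm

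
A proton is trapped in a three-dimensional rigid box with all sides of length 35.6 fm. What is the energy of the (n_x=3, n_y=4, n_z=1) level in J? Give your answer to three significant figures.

For a 3D rectangular well E = (h²/8m_p)·Σ n_i²/L_i² = (6.626×10^-34)²/(8·1.673×10^-27) · [3²/(35.6 fm)² + 4²/(35.6 fm)² + 1²/(35.6 fm)²].
Evaluating gives E = 6.73×10^-13 J.

E = 6.73×10^-13 J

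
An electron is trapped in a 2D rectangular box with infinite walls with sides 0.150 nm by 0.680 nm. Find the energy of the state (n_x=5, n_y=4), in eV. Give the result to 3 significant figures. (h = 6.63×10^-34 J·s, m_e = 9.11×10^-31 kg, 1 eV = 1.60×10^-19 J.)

For a 2D rectangular well E = (h²/8m_e)·Σ n_i²/L_i² = (6.63×10^-34)²/(8·9.11×10^-31) · [5²/(0.150 nm)² + 4²/(0.680 nm)²].
Evaluating gives E = 6.910×10^-17 J = 432 eV.

E = 432 eV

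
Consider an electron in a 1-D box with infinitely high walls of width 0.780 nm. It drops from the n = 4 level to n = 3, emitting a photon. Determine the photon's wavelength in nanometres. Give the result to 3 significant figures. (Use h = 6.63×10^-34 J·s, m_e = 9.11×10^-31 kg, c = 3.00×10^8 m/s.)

E_1 = h²/(8m_eL²) = 9.914×10^-20 J, so ΔE = (4² − 3²)E_1 = 6.940×10^-19 J.
λ = hc/ΔE = (6.63×10^-34·3.00×10^8)/6.940×10^-19 = 2.87×10^-7 m = 287 nm.

λ = 287 nm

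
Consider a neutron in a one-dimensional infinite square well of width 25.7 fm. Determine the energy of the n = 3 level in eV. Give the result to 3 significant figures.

E_3 = 2.79×10^6 eV

For an infinite well E_n = n²h²/(8m_nL²), so E_1 = h²/(8m_nL²) = (6.626×10^-34)²/(8·1.675×10^-27·(2.57×10^-14 m)²) = 4.961×10^-14 J.
Then E_3 = 3²·E_1 = 9·4.961×10^-14 J = 4.465×10^-13 J.
Converting, E_3 = 4.465×10^-13 J / (1.602×10^-19 J/eV) = 2.79×10^6 eV.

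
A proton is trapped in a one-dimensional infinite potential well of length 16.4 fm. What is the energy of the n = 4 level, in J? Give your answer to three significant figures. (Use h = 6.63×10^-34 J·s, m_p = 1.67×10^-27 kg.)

For an infinite well E_n = n²h²/(8m_pL²), so E_1 = h²/(8m_pL²) = (6.63×10^-34)²/(8·1.67×10^-27·(1.64×10^-14 m)²) = 1.223×10^-13 J.
Then E_4 = 4²·E_1 = 16·1.223×10^-13 J = 1.96×10^-12 J.

E_4 = 1.96×10^-12 J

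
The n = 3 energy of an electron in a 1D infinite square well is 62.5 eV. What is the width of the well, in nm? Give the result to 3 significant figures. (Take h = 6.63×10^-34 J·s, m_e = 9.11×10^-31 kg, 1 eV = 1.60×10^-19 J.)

From E_n = n²h²/(8m_eL²), L = n·h/√(8m_eE_n).
E_3 = 62.5 eV = 1.000×10^-17 J, so L = 3·6.63×10^-34/√(8·9.11×10^-31·1.000×10^-17) = 2.33×10^-10 m = 0.233 nm.

L = 0.233 nm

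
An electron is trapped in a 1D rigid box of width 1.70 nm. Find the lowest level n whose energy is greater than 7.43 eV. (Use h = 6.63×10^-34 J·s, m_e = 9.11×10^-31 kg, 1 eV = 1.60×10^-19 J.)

n = 8

E_1 = h²/(8m_eL²) = 2.087×10^-20 J = 0.1304 eV.
Need n² > 7.43/0.1304 = 56.98, i.e. n > 7.549.
The smallest integer satisfying this is n = 8.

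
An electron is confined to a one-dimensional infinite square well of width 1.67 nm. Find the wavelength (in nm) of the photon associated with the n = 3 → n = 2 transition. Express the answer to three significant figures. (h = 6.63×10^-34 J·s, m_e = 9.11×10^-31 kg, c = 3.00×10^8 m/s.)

λ = 1.84×10^3 nm

E_1 = h²/(8m_eL²) = 2.163×10^-20 J, so ΔE = (3² − 2²)E_1 = 1.082×10^-19 J.
λ = hc/ΔE = (6.63×10^-34·3.00×10^8)/1.082×10^-19 = 1.84×10^-6 m = 1.84×10^3 nm.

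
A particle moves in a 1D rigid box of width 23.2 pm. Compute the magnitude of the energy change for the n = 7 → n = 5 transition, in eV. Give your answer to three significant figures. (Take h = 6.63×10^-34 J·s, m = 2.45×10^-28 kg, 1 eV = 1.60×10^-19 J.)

E_1 = h²/(8mL²) = 4.167×10^-19 J.
|ΔE| = |7² − 5²|·E_1 = 24·4.167×10^-19 J = 1.000×10^-17 J = 62.5 eV.

|ΔE| = 62.5 eV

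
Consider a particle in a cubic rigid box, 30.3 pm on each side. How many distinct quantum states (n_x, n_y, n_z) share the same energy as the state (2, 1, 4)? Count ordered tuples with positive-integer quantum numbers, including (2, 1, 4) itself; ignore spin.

degeneracy = 6

The level has n_x² + n_y² + n_z² = 21. The ordered positive-integer solutions are (1, 2, 4), (1, 4, 2), (2, 1, 4), (2, 4, 1), (4, 1, 2), (4, 2, 1).
That gives 6 states.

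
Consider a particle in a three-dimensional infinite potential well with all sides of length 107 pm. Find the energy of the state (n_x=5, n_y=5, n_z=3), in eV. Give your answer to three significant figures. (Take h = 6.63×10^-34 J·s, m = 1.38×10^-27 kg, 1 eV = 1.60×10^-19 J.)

E = 1.28 eV

For a 3D rectangular well E = (h²/8m)·Σ n_i²/L_i² = (6.63×10^-34)²/(8·1.38×10^-27) · [5²/(107 pm)² + 5²/(107 pm)² + 3²/(107 pm)²].
Evaluating gives E = 2.052×10^-19 J = 1.28 eV.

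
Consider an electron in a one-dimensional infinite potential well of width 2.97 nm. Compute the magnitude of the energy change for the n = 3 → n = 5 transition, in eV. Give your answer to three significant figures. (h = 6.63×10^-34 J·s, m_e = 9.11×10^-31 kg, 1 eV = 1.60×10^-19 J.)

E_1 = h²/(8m_eL²) = 6.838×10^-21 J.
|ΔE| = |3² − 5²|·E_1 = 16·6.838×10^-21 J = 1.094×10^-19 J = 0.684 eV.

|ΔE| = 0.684 eV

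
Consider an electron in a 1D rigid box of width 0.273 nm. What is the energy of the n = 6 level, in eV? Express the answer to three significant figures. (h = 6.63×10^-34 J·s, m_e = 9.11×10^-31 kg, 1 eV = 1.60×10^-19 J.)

For an infinite well E_n = n²h²/(8m_eL²), so E_1 = h²/(8m_eL²) = (6.63×10^-34)²/(8·9.11×10^-31·(2.73×10^-10 m)²) = 8.093×10^-19 J.
Then E_6 = 6²·E_1 = 36·8.093×10^-19 J = 2.913×10^-17 J.
Converting, E_6 = 2.913×10^-17 J / (1.60×10^-19 J/eV) = 182 eV.

E_6 = 182 eV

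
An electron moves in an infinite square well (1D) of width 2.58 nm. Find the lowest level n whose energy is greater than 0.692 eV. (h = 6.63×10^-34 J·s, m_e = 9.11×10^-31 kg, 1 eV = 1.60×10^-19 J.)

E_1 = h²/(8m_eL²) = 9.061×10^-21 J = 0.05663 eV.
Need n² > 0.692/0.05663 = 12.22, i.e. n > 3.496.
The smallest integer satisfying this is n = 4.

n = 4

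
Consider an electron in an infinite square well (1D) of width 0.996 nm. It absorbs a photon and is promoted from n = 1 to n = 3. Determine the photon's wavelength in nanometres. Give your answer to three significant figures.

E_1 = h²/(8m_eL²) = 6.073×10^-20 J, so ΔE = (3² − 1²)E_1 = 4.858×10^-19 J.
λ = hc/ΔE = (6.626×10^-34·2.998×10^8)/4.858×10^-19 = 4.09×10^-7 m = 409 nm.

λ = 409 nm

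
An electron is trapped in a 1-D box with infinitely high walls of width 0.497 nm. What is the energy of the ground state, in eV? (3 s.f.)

For an infinite well E_n = n²h²/(8m_eL²), so E_1 = h²/(8m_eL²) = (6.626×10^-34)²/(8·9.109×10^-31·(4.97×10^-10 m)²) = 2.439×10^-19 J.
Converting, E_1 = 2.439×10^-19 J / (1.602×10^-19 J/eV) = 1.52 eV.

E_1 = 1.52 eV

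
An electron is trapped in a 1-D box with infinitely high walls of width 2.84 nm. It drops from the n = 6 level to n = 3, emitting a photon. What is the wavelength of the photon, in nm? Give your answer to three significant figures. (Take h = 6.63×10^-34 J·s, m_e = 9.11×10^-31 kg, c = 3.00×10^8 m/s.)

E_1 = h²/(8m_eL²) = 7.478×10^-21 J, so ΔE = (6² − 3²)E_1 = 2.019×10^-19 J.
λ = hc/ΔE = (6.63×10^-34·3.00×10^8)/2.019×10^-19 = 9.85×10^-7 m = 985 nm.

λ = 985 nm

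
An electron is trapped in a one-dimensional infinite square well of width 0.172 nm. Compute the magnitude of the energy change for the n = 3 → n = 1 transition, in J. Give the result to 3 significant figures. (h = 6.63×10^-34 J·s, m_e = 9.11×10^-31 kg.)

E_1 = h²/(8m_eL²) = 2.039×10^-18 J.
|ΔE| = |3² − 1²|·E_1 = 8·2.039×10^-18 J = 1.63×10^-17 J.

|ΔE| = 1.63×10^-17 J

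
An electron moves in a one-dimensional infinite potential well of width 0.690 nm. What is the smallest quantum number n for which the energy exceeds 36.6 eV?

n = 7

E_1 = h²/(8m_eL²) = 1.265×10^-19 J = 0.7896 eV.
Need n² > 36.6/0.7896 = 46.35, i.e. n > 6.808.
The smallest integer satisfying this is n = 7.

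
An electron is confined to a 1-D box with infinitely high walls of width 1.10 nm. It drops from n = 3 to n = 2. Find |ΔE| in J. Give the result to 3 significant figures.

E_1 = h²/(8m_eL²) = 4.979×10^-20 J.
|ΔE| = |3² − 2²|·E_1 = 5·4.979×10^-20 J = 2.49×10^-19 J.

|ΔE| = 2.49×10^-19 J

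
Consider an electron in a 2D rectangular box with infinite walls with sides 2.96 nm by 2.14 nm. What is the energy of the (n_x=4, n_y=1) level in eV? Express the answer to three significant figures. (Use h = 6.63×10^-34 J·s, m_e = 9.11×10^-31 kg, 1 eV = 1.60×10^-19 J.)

E = 0.771 eV

For a 2D rectangular well E = (h²/8m_e)·Σ n_i²/L_i² = (6.63×10^-34)²/(8·9.11×10^-31) · [4²/(2.96 nm)² + 1²/(2.14 nm)²].
Evaluating gives E = 1.233×10^-19 J = 0.771 eV.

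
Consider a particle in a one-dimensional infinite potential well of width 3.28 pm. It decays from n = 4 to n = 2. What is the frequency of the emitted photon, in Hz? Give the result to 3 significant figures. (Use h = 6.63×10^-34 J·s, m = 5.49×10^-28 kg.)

E_1 = h²/(8mL²) = 9.303×10^-18 J and ΔE = (4² − 2²)E_1 = 1.116×10^-16 J.
f = ΔE/h = 1.116×10^-16/6.63×10^-34 = 1.68×10^17 Hz.

f = 1.68×10^17 Hz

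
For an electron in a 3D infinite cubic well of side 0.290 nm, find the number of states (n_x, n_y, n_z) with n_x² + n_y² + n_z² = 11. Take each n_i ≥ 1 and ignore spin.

The level has n_x² + n_y² + n_z² = 11. The ordered positive-integer solutions are (1, 1, 3), (1, 3, 1), (3, 1, 1).
That gives 3 states.

degeneracy = 3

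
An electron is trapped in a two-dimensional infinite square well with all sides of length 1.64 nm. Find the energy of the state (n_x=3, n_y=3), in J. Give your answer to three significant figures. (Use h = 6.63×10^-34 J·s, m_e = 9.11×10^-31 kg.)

For a 2D rectangular well E = (h²/8m_e)·Σ n_i²/L_i² = (6.63×10^-34)²/(8·9.11×10^-31) · [3²/(1.64 nm)² + 3²/(1.64 nm)²].
Evaluating gives E = 4.04×10^-19 J.

E = 4.04×10^-19 J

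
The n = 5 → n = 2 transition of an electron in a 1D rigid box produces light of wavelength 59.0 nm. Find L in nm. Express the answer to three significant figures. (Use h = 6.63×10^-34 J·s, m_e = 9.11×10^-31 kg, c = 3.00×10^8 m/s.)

L = 0.613 nm

The photon carries ΔE = hc/λ = 6.63×10^-34·3.00×10^8/5.90×10^-8 m = 3.371×10^-18 J.
Since ΔE = (5² − 2²)E_1, E_1 = 1.605×10^-19 J, and L = h/√(8m_eE_1) = 6.13×10^-10 m = 0.613 nm.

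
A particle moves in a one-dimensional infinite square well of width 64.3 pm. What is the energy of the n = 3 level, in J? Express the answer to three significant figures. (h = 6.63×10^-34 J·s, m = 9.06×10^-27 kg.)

E_3 = 1.32×10^-20 J

For an infinite well E_n = n²h²/(8mL²), so E_1 = h²/(8mL²) = (6.63×10^-34)²/(8·9.06×10^-27·(6.43×10^-11 m)²) = 1.467×10^-21 J.
Then E_3 = 3²·E_1 = 9·1.467×10^-21 J = 1.32×10^-20 J.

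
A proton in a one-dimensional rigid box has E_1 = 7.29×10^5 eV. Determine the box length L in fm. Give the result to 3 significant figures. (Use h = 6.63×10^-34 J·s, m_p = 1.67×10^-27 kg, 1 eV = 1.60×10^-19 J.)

From E_n = n²h²/(8m_pL²), L = n·h/√(8m_pE_n).
E_1 = 7.29×10^5 eV = 1.166×10^-13 J, so L = 1·6.63×10^-34/√(8·1.67×10^-27·1.166×10^-13) = 1.68×10^-14 m = 16.8 fm.

L = 16.8 fm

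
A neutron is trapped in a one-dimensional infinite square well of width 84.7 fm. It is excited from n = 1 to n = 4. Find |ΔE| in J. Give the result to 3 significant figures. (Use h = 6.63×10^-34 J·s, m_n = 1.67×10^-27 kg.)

E_1 = h²/(8m_nL²) = 4.586×10^-15 J.
|ΔE| = |1² − 4²|·E_1 = 15·4.586×10^-15 J = 6.88×10^-14 J.

|ΔE| = 6.88×10^-14 J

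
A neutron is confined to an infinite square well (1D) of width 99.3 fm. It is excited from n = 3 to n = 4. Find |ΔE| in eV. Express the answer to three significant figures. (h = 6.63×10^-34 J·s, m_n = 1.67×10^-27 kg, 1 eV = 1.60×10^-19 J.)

|ΔE| = 1.46×10^5 eV

E_1 = h²/(8m_nL²) = 3.337×10^-15 J.
|ΔE| = |3² − 4²|·E_1 = 7·3.337×10^-15 J = 2.336×10^-14 J = 1.46×10^5 eV.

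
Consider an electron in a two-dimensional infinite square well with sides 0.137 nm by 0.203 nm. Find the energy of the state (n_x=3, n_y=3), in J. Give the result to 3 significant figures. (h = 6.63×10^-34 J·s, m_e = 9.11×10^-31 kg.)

For a 2D rectangular well E = (h²/8m_e)·Σ n_i²/L_i² = (6.63×10^-34)²/(8·9.11×10^-31) · [3²/(0.137 nm)² + 3²/(0.203 nm)²].
Evaluating gives E = 4.21×10^-17 J.

E = 4.21×10^-17 J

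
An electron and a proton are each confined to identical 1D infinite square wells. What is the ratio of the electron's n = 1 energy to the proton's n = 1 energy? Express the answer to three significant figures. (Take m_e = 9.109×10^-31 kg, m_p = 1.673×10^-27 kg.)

E_n ∝ 1/m at fixed n and L, so the ratio is m_p/m_e = 1.673×10^-27/9.109×10^-31 = 1.84×10^3.

1.84×10^3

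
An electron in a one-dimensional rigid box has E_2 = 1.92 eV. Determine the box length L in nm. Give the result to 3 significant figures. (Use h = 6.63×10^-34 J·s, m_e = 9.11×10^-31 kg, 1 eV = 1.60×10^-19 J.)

L = 0.886 nm

From E_n = n²h²/(8m_eL²), L = n·h/√(8m_eE_n).
E_2 = 1.92 eV = 3.072×10^-19 J, so L = 2·6.63×10^-34/√(8·9.11×10^-31·3.072×10^-19) = 8.86×10^-10 m = 0.886 nm.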